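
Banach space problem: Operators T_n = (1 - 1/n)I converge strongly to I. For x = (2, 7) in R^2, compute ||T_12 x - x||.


T_12 x - x = (1 - 1/12)x - x = -x/12
||x|| = sqrt(53) = 7.2801
||T_12 x - x|| = ||x||/12 = 7.2801/12 = 0.6067

0.6067


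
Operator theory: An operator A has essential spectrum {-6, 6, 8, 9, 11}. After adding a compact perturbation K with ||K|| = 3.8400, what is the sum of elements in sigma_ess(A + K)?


By Weyl's theorem, the essential spectrum is invariant under compact perturbations.
sigma_ess(A + K) = sigma_ess(A) = {-6, 6, 8, 9, 11}
Sum = -6 + 6 + 8 + 9 + 11 = 28

28


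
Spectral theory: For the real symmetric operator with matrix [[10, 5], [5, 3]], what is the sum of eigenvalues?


For a self-adjoint (symmetric) matrix, the eigenvalues are real.
The sum of eigenvalues equals the trace of the matrix.
trace = 10 + 3 = 13

13


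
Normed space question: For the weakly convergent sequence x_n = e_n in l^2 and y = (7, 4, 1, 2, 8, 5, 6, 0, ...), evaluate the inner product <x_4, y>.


x_4 = e_4 is the standard basis vector with 1 in position 4.
<x_4, y> = y_4 = 2
As n -> infinity, <x_n, y> -> 0, confirming weak convergence of (x_n) to 0.

2


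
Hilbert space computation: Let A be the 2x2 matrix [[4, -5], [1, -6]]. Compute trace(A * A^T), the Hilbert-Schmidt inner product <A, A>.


trace(A * A^T) = sum of squares of all entries
= 4^2 + (-5)^2 + 1^2 + (-6)^2
= 16 + 25 + 1 + 36
= 78

78


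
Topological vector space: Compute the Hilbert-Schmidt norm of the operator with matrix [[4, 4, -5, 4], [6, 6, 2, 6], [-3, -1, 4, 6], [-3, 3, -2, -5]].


The Hilbert-Schmidt norm is sqrt(sum of squares of all entries).
Sum of squares = 4^2 + 4^2 + (-5)^2 + 4^2 + 6^2 + 6^2 + 2^2 + 6^2 + (-3)^2 + (-1)^2 + 4^2 + 6^2 + (-3)^2 + 3^2 + (-2)^2 + (-5)^2
= 16 + 16 + 25 + 16 + 36 + 36 + 4 + 36 + 9 + 1 + 16 + 36 + 9 + 9 + 4 + 25 = 294
||T||_HS = sqrt(294) = 17.1464

17.1464


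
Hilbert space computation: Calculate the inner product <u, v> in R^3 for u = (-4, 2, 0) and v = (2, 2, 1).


Computing the standard inner product <u, v> = sum u_i * v_i
= -4*2 + 2*2 + 0*1
= -8 + 4 + 0
= -4

-4


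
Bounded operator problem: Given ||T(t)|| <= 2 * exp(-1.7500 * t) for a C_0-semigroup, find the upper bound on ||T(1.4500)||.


||T(1.4500)|| <= 2 * exp(-1.7500 * 1.4500)
= 2 * exp(-2.5375)
= 2 * 0.0791
= 0.1581

0.1581


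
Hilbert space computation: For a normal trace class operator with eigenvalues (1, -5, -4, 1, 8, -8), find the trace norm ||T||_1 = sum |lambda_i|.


For a normal operator, singular values equal |eigenvalues|.
Trace norm = sum |lambda_i| = 1 + 5 + 4 + 1 + 8 + 8
= 27

27


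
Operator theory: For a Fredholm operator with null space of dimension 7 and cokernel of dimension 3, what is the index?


The Fredholm index is defined as ind(T) = dim(ker T) - dim(coker T)
= 7 - 3
= 4

4


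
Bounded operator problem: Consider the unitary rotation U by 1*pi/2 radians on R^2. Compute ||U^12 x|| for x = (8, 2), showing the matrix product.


U is a rotation by theta = 1*pi/2
U^12 = rotation by 12*theta = 12*pi/2 = 0*pi/2 (mod 2*pi)
cos(0*pi/2) = 1.0000, sin(0*pi/2) = 0.0000
U^12 x = (1.0000 * 8 - 0.0000 * 2, 0.0000 * 8 + 1.0000 * 2)
= (8.0000, 2.0000)
||U^12 x|| = sqrt(8.0000^2 + 2.0000^2) = sqrt(68.0000) = 8.2462

8.2462


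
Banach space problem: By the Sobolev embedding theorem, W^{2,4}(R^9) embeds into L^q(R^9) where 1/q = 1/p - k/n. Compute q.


Using the Sobolev embedding formula: 1/q = 1/p - k/n
1/q = 1/4 - 2/9 = 1/36
q = 1/(1/36) = 36

36.0000


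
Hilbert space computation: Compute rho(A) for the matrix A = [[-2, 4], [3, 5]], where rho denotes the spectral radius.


For a 2x2 matrix, eigenvalues satisfy lambda^2 - (trace)*lambda + det = 0
trace = -2 + 5 = 3
det = -2*5 - 4*3 = -22
discriminant = 3^2 - 4*(-22) = 97
spectral radius = max |eigenvalue| = 6.4244

6.4244


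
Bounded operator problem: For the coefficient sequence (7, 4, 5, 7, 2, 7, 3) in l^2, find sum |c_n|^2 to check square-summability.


sum |c_n|^2 = 7^2 + 4^2 + 5^2 + 7^2 + 2^2 + 7^2 + 3^2
= 49 + 16 + 25 + 49 + 4 + 49 + 9
= 201

201


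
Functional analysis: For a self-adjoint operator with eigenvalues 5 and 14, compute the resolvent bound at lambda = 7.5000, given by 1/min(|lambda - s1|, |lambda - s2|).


dist(7.5000, {5, 14}) = min(|7.5000 - 5|, |7.5000 - 14|)
= min(2.5000, 6.5000) = 2.5000
Resolvent bound = 1/2.5000 = 0.4000

0.4000


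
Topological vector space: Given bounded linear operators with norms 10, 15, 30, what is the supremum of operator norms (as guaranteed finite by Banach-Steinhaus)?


By the Uniform Boundedness Principle, the supremum of norms is finite.
sup_k ||T_k|| = max(10, 15, 30) = 30

30


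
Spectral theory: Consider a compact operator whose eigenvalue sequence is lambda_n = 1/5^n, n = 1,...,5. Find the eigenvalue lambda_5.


The eigenvalue formula gives lambda_5 = 1/5^5
= 1/3125
= 3.2000e-04

3.2000e-04


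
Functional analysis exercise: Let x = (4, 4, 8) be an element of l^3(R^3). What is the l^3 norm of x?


The l^3 norm = (sum |x_i|^3)^(1/3)
Sum of 3th powers = 64 + 64 + 512 = 640
||x||_3 = (640)^(1/3) = 8.6177

8.6177


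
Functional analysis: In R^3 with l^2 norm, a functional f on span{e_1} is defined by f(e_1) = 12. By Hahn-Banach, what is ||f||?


The norm of f is given by ||f|| = sup_{||x||=1} |f(x)|.
On span{e_1}, ||e_1|| = 1, so ||f|| = |f(e_1)| / ||e_1||
= |12| / 1 = 12.0000

12.0000


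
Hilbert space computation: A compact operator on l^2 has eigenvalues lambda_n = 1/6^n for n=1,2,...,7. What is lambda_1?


The eigenvalue formula gives lambda_1 = 1/6^1
= 1/6
= 0.1667

0.1667


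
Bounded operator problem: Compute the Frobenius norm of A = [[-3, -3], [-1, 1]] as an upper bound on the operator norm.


||A||_F^2 = sum a_ij^2
= (-3)^2 + (-3)^2 + (-1)^2 + 1^2
= 9 + 9 + 1 + 1 = 20
||A||_F = sqrt(20) = 4.4721

4.4721


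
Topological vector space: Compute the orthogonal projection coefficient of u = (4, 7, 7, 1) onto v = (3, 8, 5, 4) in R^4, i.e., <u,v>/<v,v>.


Computing <u,v> = 4*3 + 7*8 + 7*5 + 1*4 = 107
Computing <v,v> = 3^2 + 8^2 + 5^2 + 4^2 = 114
Projection coefficient = 107/114 = 0.9386

0.9386


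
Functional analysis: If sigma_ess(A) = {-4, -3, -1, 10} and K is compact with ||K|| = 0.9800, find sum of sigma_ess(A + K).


By Weyl's theorem, the essential spectrum is invariant under compact perturbations.
sigma_ess(A + K) = sigma_ess(A) = {-4, -3, -1, 10}
Sum = -4 + -3 + -1 + 10 = 2

2


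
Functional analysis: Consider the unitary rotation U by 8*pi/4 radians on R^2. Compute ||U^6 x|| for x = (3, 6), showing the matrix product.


U is a rotation by theta = 8*pi/4
U^6 = rotation by 6*theta = 48*pi/4 = 0*pi/4 (mod 2*pi)
cos(0*pi/4) = 1.0000, sin(0*pi/4) = 0.0000
U^6 x = (1.0000 * 3 - 0.0000 * 6, 0.0000 * 3 + 1.0000 * 6)
= (3.0000, 6.0000)
||U^6 x|| = sqrt(3.0000^2 + 6.0000^2) = sqrt(45.0000) = 6.7082

6.7082


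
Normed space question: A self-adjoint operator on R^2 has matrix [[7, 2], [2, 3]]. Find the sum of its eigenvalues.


For a self-adjoint (symmetric) matrix, the eigenvalues are real.
The sum of eigenvalues equals the trace of the matrix.
trace = 7 + 3 = 10

10


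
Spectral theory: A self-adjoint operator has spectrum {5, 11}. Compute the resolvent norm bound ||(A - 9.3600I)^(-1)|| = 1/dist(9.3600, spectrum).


dist(9.3600, {5, 11}) = min(|9.3600 - 5|, |9.3600 - 11|)
= min(4.3600, 1.6400) = 1.6400
Resolvent bound = 1/1.6400 = 0.6098

0.6098


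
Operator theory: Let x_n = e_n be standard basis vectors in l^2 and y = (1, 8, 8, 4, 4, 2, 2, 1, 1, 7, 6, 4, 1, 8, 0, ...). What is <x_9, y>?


x_9 = e_9 is the standard basis vector with 1 in position 9.
<x_9, y> = y_9 = 1
As n -> infinity, <x_n, y> -> 0, confirming weak convergence of (x_n) to 0.

1


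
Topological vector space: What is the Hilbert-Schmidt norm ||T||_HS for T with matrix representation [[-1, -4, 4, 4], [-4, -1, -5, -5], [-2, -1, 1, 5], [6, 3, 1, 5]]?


The Hilbert-Schmidt norm is sqrt(sum of squares of all entries).
Sum of squares = (-1)^2 + (-4)^2 + 4^2 + 4^2 + (-4)^2 + (-1)^2 + (-5)^2 + (-5)^2 + (-2)^2 + (-1)^2 + 1^2 + 5^2 + 6^2 + 3^2 + 1^2 + 5^2
= 1 + 16 + 16 + 16 + 16 + 1 + 25 + 25 + 4 + 1 + 1 + 25 + 36 + 9 + 1 + 25 = 218
||T||_HS = sqrt(218) = 14.7648

14.7648


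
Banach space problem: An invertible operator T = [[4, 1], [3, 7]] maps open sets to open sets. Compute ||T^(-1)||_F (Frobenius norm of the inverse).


det(T) = 4*7 - 1*3 = 25
T^(-1) = (1/25) * [[7, -1], [-3, 4]] = [[0.2800, -0.0400], [-0.1200, 0.1600]]
||T^(-1)||_F^2 = 0.2800^2 + (-0.0400)^2 + (-0.1200)^2 + 0.1600^2 = 0.1200
||T^(-1)||_F = sqrt(0.1200) = 0.3464

0.3464


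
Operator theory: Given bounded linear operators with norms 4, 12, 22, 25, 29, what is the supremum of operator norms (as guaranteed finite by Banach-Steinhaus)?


By the Uniform Boundedness Principle, the supremum of norms is finite.
sup_k ||T_k|| = max(4, 12, 22, 25, 29) = 29

29


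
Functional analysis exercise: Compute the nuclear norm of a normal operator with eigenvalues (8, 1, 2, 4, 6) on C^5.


For a normal operator, singular values equal |eigenvalues|.
Trace norm = sum |lambda_i| = 8 + 1 + 2 + 4 + 6
= 21

21


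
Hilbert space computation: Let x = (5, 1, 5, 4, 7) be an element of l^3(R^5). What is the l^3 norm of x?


The l^3 norm = (sum |x_i|^3)^(1/3)
Sum of 3th powers = 125 + 1 + 125 + 64 + 343 = 658
||x||_3 = (658)^(1/3) = 8.6978

8.6978


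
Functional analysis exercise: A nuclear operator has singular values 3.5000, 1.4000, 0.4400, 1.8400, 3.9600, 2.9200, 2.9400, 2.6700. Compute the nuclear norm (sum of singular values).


The nuclear norm is the sum of all singular values.
||T||_1 = 3.5000 + 1.4000 + 0.4400 + 1.8400 + 3.9600 + 2.9200 + 2.9400 + 2.6700
= 19.6700

19.6700


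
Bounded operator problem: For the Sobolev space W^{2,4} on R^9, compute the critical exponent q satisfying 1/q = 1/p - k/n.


Using the Sobolev embedding formula: 1/q = 1/p - k/n
1/q = 1/4 - 2/9 = 1/36
q = 1/(1/36) = 36

36.0000


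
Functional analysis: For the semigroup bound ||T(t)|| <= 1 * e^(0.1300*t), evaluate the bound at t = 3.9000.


||T(3.9000)|| <= 1 * exp(0.1300 * 3.9000)
= 1 * exp(0.5070)
= 1 * 1.6603
= 1.6603

1.6603


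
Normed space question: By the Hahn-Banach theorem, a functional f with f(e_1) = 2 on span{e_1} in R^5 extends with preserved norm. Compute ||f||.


The norm of f is given by ||f|| = sup_{||x||=1} |f(x)|.
On span{e_1}, ||e_1|| = 1, so ||f|| = |f(e_1)| / ||e_1||
= |2| / 1 = 2.0000

2.0000


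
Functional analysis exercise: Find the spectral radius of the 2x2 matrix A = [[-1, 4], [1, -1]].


For a 2x2 matrix, eigenvalues satisfy lambda^2 - (trace)*lambda + det = 0
trace = -1 + -1 = -2
det = -1*-1 - 4*1 = -3
discriminant = (-2)^2 - 4*(-3) = 16
spectral radius = max |eigenvalue| = 3.0000

3.0000


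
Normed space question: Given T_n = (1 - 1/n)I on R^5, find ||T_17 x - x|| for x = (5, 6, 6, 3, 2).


T_17 x - x = (1 - 1/17)x - x = -x/17
||x|| = sqrt(110) = 10.4881
||T_17 x - x|| = ||x||/17 = 10.4881/17 = 0.6169

0.6169


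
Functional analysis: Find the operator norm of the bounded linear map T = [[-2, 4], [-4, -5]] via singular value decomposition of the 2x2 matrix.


A^T A = [[20, 12], [12, 41]]
trace(A^T A) = 61, det(A^T A) = 676
discriminant = 61^2 - 4*676 = 1017
Largest eigenvalue of A^T A = (trace + sqrt(disc))/2 = 46.4452
||T|| = sqrt(46.4452) = 6.8151

6.8151


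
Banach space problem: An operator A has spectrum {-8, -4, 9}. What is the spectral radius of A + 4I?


Spectrum of A + 4I = {-4, 0, 13}
Spectral radius = max |lambda| over the shifted spectrum
= max(4, 0, 13) = 13

13


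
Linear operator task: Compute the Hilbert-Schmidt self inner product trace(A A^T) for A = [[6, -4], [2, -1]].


trace(A * A^T) = sum of squares of all entries
= 6^2 + (-4)^2 + 2^2 + (-1)^2
= 36 + 16 + 4 + 1
= 57

57


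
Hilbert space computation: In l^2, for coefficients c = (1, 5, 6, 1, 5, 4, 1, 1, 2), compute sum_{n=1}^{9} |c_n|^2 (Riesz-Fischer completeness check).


sum |c_n|^2 = 1^2 + 5^2 + 6^2 + 1^2 + 5^2 + 4^2 + 1^2 + 1^2 + 2^2
= 1 + 25 + 36 + 1 + 25 + 16 + 1 + 1 + 4
= 110

110


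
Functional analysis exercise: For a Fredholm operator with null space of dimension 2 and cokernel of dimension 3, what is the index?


The Fredholm index is defined as ind(T) = dim(ker T) - dim(coker T)
= 2 - 3
= -1

-1


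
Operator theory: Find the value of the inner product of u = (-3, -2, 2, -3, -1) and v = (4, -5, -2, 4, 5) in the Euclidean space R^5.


Computing the standard inner product <u, v> = sum u_i * v_i
= -3*4 + -2*-5 + 2*-2 + -3*4 + -1*5
= -12 + 10 + -4 + -12 + -5
= -23

-23


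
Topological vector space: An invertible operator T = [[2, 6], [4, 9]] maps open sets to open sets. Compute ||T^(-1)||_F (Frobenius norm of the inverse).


det(T) = 2*9 - 6*4 = -6
T^(-1) = (1/-6) * [[9, -6], [-4, 2]] = [[-1.5000, 1.0000], [0.6667, -0.3333]]
||T^(-1)||_F^2 = (-1.5000)^2 + 1.0000^2 + 0.6667^2 + (-0.3333)^2 = 3.8056
||T^(-1)||_F = sqrt(3.8056) = 1.9508

1.9508


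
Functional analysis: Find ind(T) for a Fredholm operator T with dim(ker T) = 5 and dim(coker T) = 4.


The Fredholm index is defined as ind(T) = dim(ker T) - dim(coker T)
= 5 - 4
= 1

1


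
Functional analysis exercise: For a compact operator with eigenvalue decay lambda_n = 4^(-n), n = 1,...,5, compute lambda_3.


The eigenvalue formula gives lambda_3 = 1/4^3
= 1/64
= 0.0156

0.0156


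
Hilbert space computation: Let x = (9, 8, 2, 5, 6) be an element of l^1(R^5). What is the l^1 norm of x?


The l^1 norm equals the sum of absolute values of all components.
||x||_1 = 9 + 8 + 2 + 5 + 6
= 30

30.0000


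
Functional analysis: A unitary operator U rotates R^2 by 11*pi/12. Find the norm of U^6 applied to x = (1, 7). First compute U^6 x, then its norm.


U is a rotation by theta = 11*pi/12
U^6 = rotation by 6*theta = 66*pi/12 = 18*pi/12 (mod 2*pi)
cos(18*pi/12) = 0.0000, sin(18*pi/12) = -1.0000
U^6 x = (0.0000 * 1 - -1.0000 * 7, -1.0000 * 1 + 0.0000 * 7)
= (7.0000, -1.0000)
||U^6 x|| = sqrt(7.0000^2 + (-1.0000)^2) = sqrt(50.0000) = 7.0711

7.0711


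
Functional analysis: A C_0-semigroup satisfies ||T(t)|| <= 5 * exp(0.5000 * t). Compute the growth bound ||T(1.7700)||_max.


||T(1.7700)|| <= 5 * exp(0.5000 * 1.7700)
= 5 * exp(0.8850)
= 5 * 2.4230
= 12.1149

12.1149


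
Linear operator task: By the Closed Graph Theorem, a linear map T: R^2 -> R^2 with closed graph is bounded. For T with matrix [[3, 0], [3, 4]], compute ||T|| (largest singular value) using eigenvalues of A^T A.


A^T A = [[18, 12], [12, 16]]
trace(A^T A) = 34, det(A^T A) = 144
discriminant = 34^2 - 4*144 = 580
Largest eigenvalue of A^T A = (trace + sqrt(disc))/2 = 29.0416
||T|| = sqrt(29.0416) = 5.3890

5.3890


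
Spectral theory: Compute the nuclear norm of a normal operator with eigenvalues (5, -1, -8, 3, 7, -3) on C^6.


For a normal operator, singular values equal |eigenvalues|.
Trace norm = sum |lambda_i| = 5 + 1 + 8 + 3 + 7 + 3
= 27

27


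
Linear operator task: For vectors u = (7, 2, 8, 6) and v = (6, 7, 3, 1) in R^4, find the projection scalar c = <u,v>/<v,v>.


Computing <u,v> = 7*6 + 2*7 + 8*3 + 6*1 = 86
Computing <v,v> = 6^2 + 7^2 + 3^2 + 1^2 = 95
Projection coefficient = 86/95 = 0.9053

0.9053


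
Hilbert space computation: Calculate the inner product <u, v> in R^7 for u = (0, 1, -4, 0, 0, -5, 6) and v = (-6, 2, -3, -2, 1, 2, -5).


Computing the standard inner product <u, v> = sum u_i * v_i
= 0*-6 + 1*2 + -4*-3 + 0*-2 + 0*1 + -5*2 + 6*-5
= 0 + 2 + 12 + 0 + 0 + -10 + -30
= -26

-26


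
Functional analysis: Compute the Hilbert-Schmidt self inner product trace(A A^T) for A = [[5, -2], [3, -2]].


trace(A * A^T) = sum of squares of all entries
= 5^2 + (-2)^2 + 3^2 + (-2)^2
= 25 + 4 + 9 + 4
= 42

42


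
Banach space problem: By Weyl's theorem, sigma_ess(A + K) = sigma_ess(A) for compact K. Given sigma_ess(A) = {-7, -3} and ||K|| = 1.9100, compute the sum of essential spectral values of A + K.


By Weyl's theorem, the essential spectrum is invariant under compact perturbations.
sigma_ess(A + K) = sigma_ess(A) = {-7, -3}
Sum = -7 + -3 = -10

-10


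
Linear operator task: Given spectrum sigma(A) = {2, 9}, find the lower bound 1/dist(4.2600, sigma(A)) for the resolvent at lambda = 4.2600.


dist(4.2600, {2, 9}) = min(|4.2600 - 2|, |4.2600 - 9|)
= min(2.2600, 4.7400) = 2.2600
Resolvent bound = 1/2.2600 = 0.4425

0.4425


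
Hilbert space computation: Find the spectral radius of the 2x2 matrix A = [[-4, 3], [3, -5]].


For a 2x2 matrix, eigenvalues satisfy lambda^2 - (trace)*lambda + det = 0
trace = -4 + -5 = -9
det = -4*-5 - 3*3 = 11
discriminant = (-9)^2 - 4*(11) = 37
spectral radius = max |eigenvalue| = 7.5414

7.5414


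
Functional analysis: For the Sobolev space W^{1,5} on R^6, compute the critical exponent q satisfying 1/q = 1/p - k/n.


Using the Sobolev embedding formula: 1/q = 1/p - k/n
1/q = 1/5 - 1/6 = 1/30
q = 1/(1/30) = 30

30.0000


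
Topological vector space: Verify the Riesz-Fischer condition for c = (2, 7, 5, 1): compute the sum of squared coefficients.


sum |c_n|^2 = 2^2 + 7^2 + 5^2 + 1^2
= 4 + 49 + 25 + 1
= 79

79


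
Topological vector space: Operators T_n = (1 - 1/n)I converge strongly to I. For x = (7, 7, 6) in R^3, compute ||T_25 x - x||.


T_25 x - x = (1 - 1/25)x - x = -x/25
||x|| = sqrt(134) = 11.5758
||T_25 x - x|| = ||x||/25 = 11.5758/25 = 0.4630

0.4630


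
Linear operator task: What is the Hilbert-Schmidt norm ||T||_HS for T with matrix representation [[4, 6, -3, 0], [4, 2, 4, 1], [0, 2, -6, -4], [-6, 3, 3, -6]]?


The Hilbert-Schmidt norm is sqrt(sum of squares of all entries).
Sum of squares = 4^2 + 6^2 + (-3)^2 + 0^2 + 4^2 + 2^2 + 4^2 + 1^2 + 0^2 + 2^2 + (-6)^2 + (-4)^2 + (-6)^2 + 3^2 + 3^2 + (-6)^2
= 16 + 36 + 9 + 0 + 16 + 4 + 16 + 1 + 0 + 4 + 36 + 16 + 36 + 9 + 9 + 36 = 244
||T||_HS = sqrt(244) = 15.6205

15.6205


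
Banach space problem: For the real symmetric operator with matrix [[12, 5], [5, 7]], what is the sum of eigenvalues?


For a self-adjoint (symmetric) matrix, the eigenvalues are real.
The sum of eigenvalues equals the trace of the matrix.
trace = 12 + 7 = 19

19


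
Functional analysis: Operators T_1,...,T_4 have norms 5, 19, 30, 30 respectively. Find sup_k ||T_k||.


By the Uniform Boundedness Principle, the supremum of norms is finite.
sup_k ||T_k|| = max(5, 19, 30, 30) = 30

30


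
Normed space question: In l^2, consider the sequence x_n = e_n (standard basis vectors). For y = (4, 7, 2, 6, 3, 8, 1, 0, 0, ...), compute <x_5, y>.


x_5 = e_5 is the standard basis vector with 1 in position 5.
<x_5, y> = y_5 = 3
As n -> infinity, <x_n, y> -> 0, confirming weak convergence of (x_n) to 0.

3


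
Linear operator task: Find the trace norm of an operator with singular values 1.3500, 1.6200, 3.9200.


The nuclear norm is the sum of all singular values.
||T||_1 = 1.3500 + 1.6200 + 3.9200
= 6.8900

6.8900


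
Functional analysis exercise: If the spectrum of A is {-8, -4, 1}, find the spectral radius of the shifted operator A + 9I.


Spectrum of A + 9I = {1, 5, 10}
Spectral radius = max |lambda| over the shifted spectrum
= max(1, 5, 10) = 10

10


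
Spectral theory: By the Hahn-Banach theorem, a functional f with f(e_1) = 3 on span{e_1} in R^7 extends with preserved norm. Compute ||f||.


The norm of f is given by ||f|| = sup_{||x||=1} |f(x)|.
On span{e_1}, ||e_1|| = 1, so ||f|| = |f(e_1)| / ||e_1||
= |3| / 1 = 3.0000

3.0000


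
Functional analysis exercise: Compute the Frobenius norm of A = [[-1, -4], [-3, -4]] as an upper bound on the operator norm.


||A||_F^2 = sum a_ij^2
= (-1)^2 + (-4)^2 + (-3)^2 + (-4)^2
= 1 + 16 + 9 + 16 = 42
||A||_F = sqrt(42) = 6.4807

6.4807


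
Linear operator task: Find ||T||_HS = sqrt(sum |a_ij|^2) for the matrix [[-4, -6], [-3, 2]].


The Hilbert-Schmidt norm is sqrt(sum of squares of all entries).
Sum of squares = (-4)^2 + (-6)^2 + (-3)^2 + 2^2
= 16 + 36 + 9 + 4 = 65
||T||_HS = sqrt(65) = 8.0623

8.0623


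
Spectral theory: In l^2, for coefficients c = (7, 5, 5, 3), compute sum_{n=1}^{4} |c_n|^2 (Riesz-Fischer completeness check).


sum |c_n|^2 = 7^2 + 5^2 + 5^2 + 3^2
= 49 + 25 + 25 + 9
= 108

108


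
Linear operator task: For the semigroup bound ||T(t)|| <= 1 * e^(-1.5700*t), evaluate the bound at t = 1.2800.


||T(1.2800)|| <= 1 * exp(-1.5700 * 1.2800)
= 1 * exp(-2.0096)
= 1 * 0.1340
= 0.1340

0.1340


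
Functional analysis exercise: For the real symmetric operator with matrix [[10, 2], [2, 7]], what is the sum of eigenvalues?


For a self-adjoint (symmetric) matrix, the eigenvalues are real.
The sum of eigenvalues equals the trace of the matrix.
trace = 10 + 7 = 17

17


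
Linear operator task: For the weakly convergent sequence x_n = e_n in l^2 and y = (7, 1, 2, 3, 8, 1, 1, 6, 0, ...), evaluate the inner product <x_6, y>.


x_6 = e_6 is the standard basis vector with 1 in position 6.
<x_6, y> = y_6 = 1
As n -> infinity, <x_n, y> -> 0, confirming weak convergence of (x_n) to 0.

1


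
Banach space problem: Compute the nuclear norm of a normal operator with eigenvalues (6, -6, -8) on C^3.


For a normal operator, singular values equal |eigenvalues|.
Trace norm = sum |lambda_i| = 6 + 6 + 8
= 20

20


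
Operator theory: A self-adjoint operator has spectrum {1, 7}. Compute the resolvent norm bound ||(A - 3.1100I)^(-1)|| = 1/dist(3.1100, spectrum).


dist(3.1100, {1, 7}) = min(|3.1100 - 1|, |3.1100 - 7|)
= min(2.1100, 3.8900) = 2.1100
Resolvent bound = 1/2.1100 = 0.4739

0.4739


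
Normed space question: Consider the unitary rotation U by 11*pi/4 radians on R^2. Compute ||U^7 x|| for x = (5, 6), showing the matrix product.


U is a rotation by theta = 11*pi/4
U^7 = rotation by 7*theta = 77*pi/4 = 5*pi/4 (mod 2*pi)
cos(5*pi/4) = -0.7071, sin(5*pi/4) = -0.7071
U^7 x = (-0.7071 * 5 - -0.7071 * 6, -0.7071 * 5 + -0.7071 * 6)
= (0.7071, -7.7782)
||U^7 x|| = sqrt(0.7071^2 + (-7.7782)^2) = sqrt(61.0000) = 7.8102

7.8102


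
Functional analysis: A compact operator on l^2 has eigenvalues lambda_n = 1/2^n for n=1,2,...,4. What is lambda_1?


The eigenvalue formula gives lambda_1 = 1/2^1
= 1/2
= 0.5000

0.5000


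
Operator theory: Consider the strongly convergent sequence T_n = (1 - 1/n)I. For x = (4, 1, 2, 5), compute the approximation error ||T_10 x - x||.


T_10 x - x = (1 - 1/10)x - x = -x/10
||x|| = sqrt(46) = 6.7823
||T_10 x - x|| = ||x||/10 = 6.7823/10 = 0.6782

0.6782


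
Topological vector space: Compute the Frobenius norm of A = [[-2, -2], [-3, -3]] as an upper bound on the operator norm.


||A||_F^2 = sum a_ij^2
= (-2)^2 + (-2)^2 + (-3)^2 + (-3)^2
= 4 + 4 + 9 + 9 = 26
||A||_F = sqrt(26) = 5.0990

5.0990


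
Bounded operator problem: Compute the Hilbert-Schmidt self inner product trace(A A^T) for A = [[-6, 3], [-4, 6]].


trace(A * A^T) = sum of squares of all entries
= (-6)^2 + 3^2 + (-4)^2 + 6^2
= 36 + 9 + 16 + 36
= 97

97


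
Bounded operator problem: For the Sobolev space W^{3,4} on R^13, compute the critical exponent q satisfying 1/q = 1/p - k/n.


Using the Sobolev embedding formula: 1/q = 1/p - k/n
1/q = 1/4 - 3/13 = 1/52
q = 1/(1/52) = 52

52.0000


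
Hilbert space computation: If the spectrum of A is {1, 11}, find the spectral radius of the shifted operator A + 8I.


Spectrum of A + 8I = {9, 19}
Spectral radius = max |lambda| over the shifted spectrum
= max(9, 19) = 19

19


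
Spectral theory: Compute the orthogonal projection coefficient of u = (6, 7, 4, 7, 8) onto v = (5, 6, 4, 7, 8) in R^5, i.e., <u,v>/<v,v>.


Computing <u,v> = 6*5 + 7*6 + 4*4 + 7*7 + 8*8 = 201
Computing <v,v> = 5^2 + 6^2 + 4^2 + 7^2 + 8^2 = 190
Projection coefficient = 201/190 = 1.0579

1.0579


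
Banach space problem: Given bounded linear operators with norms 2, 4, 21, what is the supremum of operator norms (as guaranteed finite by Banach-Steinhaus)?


By the Uniform Boundedness Principle, the supremum of norms is finite.
sup_k ||T_k|| = max(2, 4, 21) = 21

21


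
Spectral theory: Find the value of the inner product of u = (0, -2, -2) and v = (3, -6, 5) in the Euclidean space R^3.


Computing the standard inner product <u, v> = sum u_i * v_i
= 0*3 + -2*-6 + -2*5
= 0 + 12 + -10
= 2

2


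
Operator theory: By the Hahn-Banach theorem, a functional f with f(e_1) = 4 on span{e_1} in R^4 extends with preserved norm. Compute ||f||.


The norm of f is given by ||f|| = sup_{||x||=1} |f(x)|.
On span{e_1}, ||e_1|| = 1, so ||f|| = |f(e_1)| / ||e_1||
= |4| / 1 = 4.0000

4.0000


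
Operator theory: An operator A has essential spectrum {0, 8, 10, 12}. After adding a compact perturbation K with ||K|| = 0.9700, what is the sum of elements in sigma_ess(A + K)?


By Weyl's theorem, the essential spectrum is invariant under compact perturbations.
sigma_ess(A + K) = sigma_ess(A) = {0, 8, 10, 12}
Sum = 0 + 8 + 10 + 12 = 30

30


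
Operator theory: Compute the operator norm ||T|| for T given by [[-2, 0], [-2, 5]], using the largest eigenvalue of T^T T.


A^T A = [[8, -10], [-10, 25]]
trace(A^T A) = 33, det(A^T A) = 100
discriminant = 33^2 - 4*100 = 689
Largest eigenvalue of A^T A = (trace + sqrt(disc))/2 = 29.6244
||T|| = sqrt(29.6244) = 5.4428

5.4428


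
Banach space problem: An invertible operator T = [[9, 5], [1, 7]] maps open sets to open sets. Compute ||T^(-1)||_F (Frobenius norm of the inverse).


det(T) = 9*7 - 5*1 = 58
T^(-1) = (1/58) * [[7, -5], [-1, 9]] = [[0.1207, -0.0862], [-0.0172, 0.1552]]
||T^(-1)||_F^2 = 0.1207^2 + (-0.0862)^2 + (-0.0172)^2 + 0.1552^2 = 0.0464
||T^(-1)||_F = sqrt(0.0464) = 0.2153

0.2153


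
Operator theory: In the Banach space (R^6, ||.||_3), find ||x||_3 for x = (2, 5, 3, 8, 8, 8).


The l^3 norm = (sum |x_i|^3)^(1/3)
Sum of 3th powers = 8 + 125 + 27 + 512 + 512 + 512 = 1696
||x||_3 = (1696)^(1/3) = 11.9255

11.9255


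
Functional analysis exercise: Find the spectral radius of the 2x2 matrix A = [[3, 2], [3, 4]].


For a 2x2 matrix, eigenvalues satisfy lambda^2 - (trace)*lambda + det = 0
trace = 3 + 4 = 7
det = 3*4 - 2*3 = 6
discriminant = 7^2 - 4*(6) = 25
spectral radius = max |eigenvalue| = 6.0000

6.0000


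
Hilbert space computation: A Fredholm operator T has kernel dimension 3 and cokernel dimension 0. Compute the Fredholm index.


The Fredholm index is defined as ind(T) = dim(ker T) - dim(coker T)
= 3 - 0
= 3

3


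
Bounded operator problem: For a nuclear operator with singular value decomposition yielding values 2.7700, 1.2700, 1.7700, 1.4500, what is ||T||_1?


The nuclear norm is the sum of all singular values.
||T||_1 = 2.7700 + 1.2700 + 1.7700 + 1.4500
= 7.2600

7.2600


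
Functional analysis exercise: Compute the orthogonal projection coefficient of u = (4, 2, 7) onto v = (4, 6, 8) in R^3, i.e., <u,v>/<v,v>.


Computing <u,v> = 4*4 + 2*6 + 7*8 = 84
Computing <v,v> = 4^2 + 6^2 + 8^2 = 116
Projection coefficient = 84/116 = 0.7241

0.7241


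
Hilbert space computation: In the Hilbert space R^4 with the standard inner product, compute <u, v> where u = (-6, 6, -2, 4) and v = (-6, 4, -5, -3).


Computing the standard inner product <u, v> = sum u_i * v_i
= -6*-6 + 6*4 + -2*-5 + 4*-3
= 36 + 24 + 10 + -12
= 58

58


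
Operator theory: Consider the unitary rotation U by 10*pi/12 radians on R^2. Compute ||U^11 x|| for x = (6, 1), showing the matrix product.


U is a rotation by theta = 10*pi/12
U^11 = rotation by 11*theta = 110*pi/12 = 14*pi/12 (mod 2*pi)
cos(14*pi/12) = -0.8660, sin(14*pi/12) = -0.5000
U^11 x = (-0.8660 * 6 - -0.5000 * 1, -0.5000 * 6 + -0.8660 * 1)
= (-4.6962, -3.8660)
||U^11 x|| = sqrt((-4.6962)^2 + (-3.8660)^2) = sqrt(37.0000) = 6.0828

6.0828


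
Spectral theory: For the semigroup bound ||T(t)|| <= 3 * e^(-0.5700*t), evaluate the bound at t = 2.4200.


||T(2.4200)|| <= 3 * exp(-0.5700 * 2.4200)
= 3 * exp(-1.3794)
= 3 * 0.2517
= 0.7552

0.7552


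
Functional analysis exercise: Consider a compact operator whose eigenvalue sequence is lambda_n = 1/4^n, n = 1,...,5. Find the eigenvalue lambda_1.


The eigenvalue formula gives lambda_1 = 1/4^1
= 1/4
= 0.2500

0.2500


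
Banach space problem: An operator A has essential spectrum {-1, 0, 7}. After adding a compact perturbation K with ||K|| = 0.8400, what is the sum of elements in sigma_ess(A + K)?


By Weyl's theorem, the essential spectrum is invariant under compact perturbations.
sigma_ess(A + K) = sigma_ess(A) = {-1, 0, 7}
Sum = -1 + 0 + 7 = 6

6


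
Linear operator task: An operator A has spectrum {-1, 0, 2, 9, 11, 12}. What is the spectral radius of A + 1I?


Spectrum of A + 1I = {0, 1, 3, 10, 12, 13}
Spectral radius = max |lambda| over the shifted spectrum
= max(0, 1, 3, 10, 12, 13) = 13

13


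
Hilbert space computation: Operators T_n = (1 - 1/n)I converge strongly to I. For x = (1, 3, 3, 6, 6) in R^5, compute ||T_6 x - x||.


T_6 x - x = (1 - 1/6)x - x = -x/6
||x|| = sqrt(91) = 9.5394
||T_6 x - x|| = ||x||/6 = 9.5394/6 = 1.5899

1.5899


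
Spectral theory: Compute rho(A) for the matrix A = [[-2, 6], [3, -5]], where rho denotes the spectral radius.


For a 2x2 matrix, eigenvalues satisfy lambda^2 - (trace)*lambda + det = 0
trace = -2 + -5 = -7
det = -2*-5 - 6*3 = -8
discriminant = (-7)^2 - 4*(-8) = 81
spectral radius = max |eigenvalue| = 8.0000

8.0000


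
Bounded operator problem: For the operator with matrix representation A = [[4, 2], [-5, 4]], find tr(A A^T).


trace(A * A^T) = sum of squares of all entries
= 4^2 + 2^2 + (-5)^2 + 4^2
= 16 + 4 + 25 + 16
= 61

61


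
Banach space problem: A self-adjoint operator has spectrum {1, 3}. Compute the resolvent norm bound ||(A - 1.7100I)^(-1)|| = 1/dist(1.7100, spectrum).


dist(1.7100, {1, 3}) = min(|1.7100 - 1|, |1.7100 - 3|)
= min(0.7100, 1.2900) = 0.7100
Resolvent bound = 1/0.7100 = 1.4085

1.4085


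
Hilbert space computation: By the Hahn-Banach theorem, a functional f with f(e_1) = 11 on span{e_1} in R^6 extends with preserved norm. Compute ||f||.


The norm of f is given by ||f|| = sup_{||x||=1} |f(x)|.
On span{e_1}, ||e_1|| = 1, so ||f|| = |f(e_1)| / ||e_1||
= |11| / 1 = 11.0000

11.0000


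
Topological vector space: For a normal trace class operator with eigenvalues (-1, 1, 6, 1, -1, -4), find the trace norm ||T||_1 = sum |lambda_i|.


For a normal operator, singular values equal |eigenvalues|.
Trace norm = sum |lambda_i| = 1 + 1 + 6 + 1 + 1 + 4
= 14

14


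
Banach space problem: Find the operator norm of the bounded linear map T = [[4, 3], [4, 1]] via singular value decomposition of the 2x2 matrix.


A^T A = [[32, 16], [16, 10]]
trace(A^T A) = 42, det(A^T A) = 64
discriminant = 42^2 - 4*64 = 1508
Largest eigenvalue of A^T A = (trace + sqrt(disc))/2 = 40.4165
||T|| = sqrt(40.4165) = 6.3574

6.3574


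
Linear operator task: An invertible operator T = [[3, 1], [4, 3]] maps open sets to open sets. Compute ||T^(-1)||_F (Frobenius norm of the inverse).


det(T) = 3*3 - 1*4 = 5
T^(-1) = (1/5) * [[3, -1], [-4, 3]] = [[0.6000, -0.2000], [-0.8000, 0.6000]]
||T^(-1)||_F^2 = 0.6000^2 + (-0.2000)^2 + (-0.8000)^2 + 0.6000^2 = 1.4000
||T^(-1)||_F = sqrt(1.4000) = 1.1832

1.1832


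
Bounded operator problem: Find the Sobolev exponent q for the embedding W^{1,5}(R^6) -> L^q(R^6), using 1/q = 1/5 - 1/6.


Using the Sobolev embedding formula: 1/q = 1/p - k/n
1/q = 1/5 - 1/6 = 1/30
q = 1/(1/30) = 30

30.0000


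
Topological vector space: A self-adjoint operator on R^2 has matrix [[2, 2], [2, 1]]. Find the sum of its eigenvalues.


For a self-adjoint (symmetric) matrix, the eigenvalues are real.
The sum of eigenvalues equals the trace of the matrix.
trace = 2 + 1 = 3

3


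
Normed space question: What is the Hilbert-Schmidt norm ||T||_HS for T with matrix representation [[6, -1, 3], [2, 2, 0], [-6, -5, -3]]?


The Hilbert-Schmidt norm is sqrt(sum of squares of all entries).
Sum of squares = 6^2 + (-1)^2 + 3^2 + 2^2 + 2^2 + 0^2 + (-6)^2 + (-5)^2 + (-3)^2
= 36 + 1 + 9 + 4 + 4 + 0 + 36 + 25 + 9 = 124
||T||_HS = sqrt(124) = 11.1355

11.1355


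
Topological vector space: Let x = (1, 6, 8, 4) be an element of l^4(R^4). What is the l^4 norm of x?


The l^4 norm = (sum |x_i|^4)^(1/4)
Sum of 4th powers = 1 + 1296 + 4096 + 256 = 5649
||x||_4 = (5649)^(1/4) = 8.6695

8.6695


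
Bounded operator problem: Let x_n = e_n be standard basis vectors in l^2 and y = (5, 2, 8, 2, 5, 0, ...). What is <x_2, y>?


x_2 = e_2 is the standard basis vector with 1 in position 2.
<x_2, y> = y_2 = 2
As n -> infinity, <x_n, y> -> 0, confirming weak convergence of (x_n) to 0.

2


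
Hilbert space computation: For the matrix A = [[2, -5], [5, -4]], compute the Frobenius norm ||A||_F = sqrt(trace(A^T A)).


||A||_F^2 = sum a_ij^2
= 2^2 + (-5)^2 + 5^2 + (-4)^2
= 4 + 25 + 25 + 16 = 70
||A||_F = sqrt(70) = 8.3666

8.3666


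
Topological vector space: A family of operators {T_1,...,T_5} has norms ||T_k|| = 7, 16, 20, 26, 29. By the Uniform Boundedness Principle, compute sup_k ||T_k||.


By the Uniform Boundedness Principle, the supremum of norms is finite.
sup_k ||T_k|| = max(7, 16, 20, 26, 29) = 29

29


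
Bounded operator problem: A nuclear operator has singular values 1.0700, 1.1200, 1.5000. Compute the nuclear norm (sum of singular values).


The nuclear norm is the sum of all singular values.
||T||_1 = 1.0700 + 1.1200 + 1.5000
= 3.6900

3.6900


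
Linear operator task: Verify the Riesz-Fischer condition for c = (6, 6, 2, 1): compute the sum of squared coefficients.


sum |c_n|^2 = 6^2 + 6^2 + 2^2 + 1^2
= 36 + 36 + 4 + 1
= 77

77


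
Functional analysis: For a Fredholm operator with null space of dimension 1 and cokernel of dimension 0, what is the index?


The Fredholm index is defined as ind(T) = dim(ker T) - dim(coker T)
= 1 - 0
= 1

1


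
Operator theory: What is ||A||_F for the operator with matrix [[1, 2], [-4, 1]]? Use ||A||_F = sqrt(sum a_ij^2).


||A||_F^2 = sum a_ij^2
= 1^2 + 2^2 + (-4)^2 + 1^2
= 1 + 4 + 16 + 1 = 22
||A||_F = sqrt(22) = 4.6904

4.6904


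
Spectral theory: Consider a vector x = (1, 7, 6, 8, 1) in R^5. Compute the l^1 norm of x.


The l^1 norm equals the sum of absolute values of all components.
||x||_1 = 1 + 7 + 6 + 8 + 1
= 23

23.0000


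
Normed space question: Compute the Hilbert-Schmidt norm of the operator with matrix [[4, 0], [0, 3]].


The Hilbert-Schmidt norm is sqrt(sum of squares of all entries).
Sum of squares = 4^2 + 0^2 + 0^2 + 3^2
= 16 + 0 + 0 + 9 = 25
||T||_HS = sqrt(25) = 5.0000

5.0000


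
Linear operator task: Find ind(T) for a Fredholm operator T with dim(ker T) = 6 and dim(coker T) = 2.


The Fredholm index is defined as ind(T) = dim(ker T) - dim(coker T)
= 6 - 2
= 4

4


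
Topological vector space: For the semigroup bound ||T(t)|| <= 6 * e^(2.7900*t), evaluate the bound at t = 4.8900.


||T(4.8900)|| <= 6 * exp(2.7900 * 4.8900)
= 6 * exp(13.6431)
= 6 * 841633.5629
= 5.0498e+06

5.0498e+06


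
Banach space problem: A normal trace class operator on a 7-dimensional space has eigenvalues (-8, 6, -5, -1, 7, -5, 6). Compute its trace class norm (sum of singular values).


For a normal operator, singular values equal |eigenvalues|.
Trace norm = sum |lambda_i| = 8 + 6 + 5 + 1 + 7 + 5 + 6
= 38

38


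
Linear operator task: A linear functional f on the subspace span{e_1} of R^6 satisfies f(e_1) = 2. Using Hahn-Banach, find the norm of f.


The norm of f is given by ||f|| = sup_{||x||=1} |f(x)|.
On span{e_1}, ||e_1|| = 1, so ||f|| = |f(e_1)| / ||e_1||
= |2| / 1 = 2.0000

2.0000


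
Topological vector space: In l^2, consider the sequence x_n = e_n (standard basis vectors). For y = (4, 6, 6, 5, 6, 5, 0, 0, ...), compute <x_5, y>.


x_5 = e_5 is the standard basis vector with 1 in position 5.
<x_5, y> = y_5 = 6
As n -> infinity, <x_n, y> -> 0, confirming weak convergence of (x_n) to 0.

6


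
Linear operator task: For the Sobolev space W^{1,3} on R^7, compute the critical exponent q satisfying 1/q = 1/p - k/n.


Using the Sobolev embedding formula: 1/q = 1/p - k/n
1/q = 1/3 - 1/7 = 4/21
q = 1/(4/21) = 21/4 = 5.2500

5.2500


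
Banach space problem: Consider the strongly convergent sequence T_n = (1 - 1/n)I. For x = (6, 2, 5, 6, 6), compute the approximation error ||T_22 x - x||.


T_22 x - x = (1 - 1/22)x - x = -x/22
||x|| = sqrt(137) = 11.7047
||T_22 x - x|| = ||x||/22 = 11.7047/22 = 0.5320

0.5320


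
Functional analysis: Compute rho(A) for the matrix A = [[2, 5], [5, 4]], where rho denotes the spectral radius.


For a 2x2 matrix, eigenvalues satisfy lambda^2 - (trace)*lambda + det = 0
trace = 2 + 4 = 6
det = 2*4 - 5*5 = -17
discriminant = 6^2 - 4*(-17) = 104
spectral radius = max |eigenvalue| = 8.0990

8.0990


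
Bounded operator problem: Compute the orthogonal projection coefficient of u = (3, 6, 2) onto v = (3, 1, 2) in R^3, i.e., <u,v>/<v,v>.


Computing <u,v> = 3*3 + 6*1 + 2*2 = 19
Computing <v,v> = 3^2 + 1^2 + 2^2 = 14
Projection coefficient = 19/14 = 1.3571

1.3571


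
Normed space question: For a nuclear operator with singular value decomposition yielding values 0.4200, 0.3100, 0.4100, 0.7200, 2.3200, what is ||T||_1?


The nuclear norm is the sum of all singular values.
||T||_1 = 0.4200 + 0.3100 + 0.4100 + 0.7200 + 2.3200
= 4.1800

4.1800


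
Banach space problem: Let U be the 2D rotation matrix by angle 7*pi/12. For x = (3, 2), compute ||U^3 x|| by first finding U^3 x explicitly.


U is a rotation by theta = 7*pi/12
U^3 = rotation by 3*theta = 21*pi/12
cos(21*pi/12) = 0.7071, sin(21*pi/12) = -0.7071
U^3 x = (0.7071 * 3 - -0.7071 * 2, -0.7071 * 3 + 0.7071 * 2)
= (3.5355, -0.7071)
||U^3 x|| = sqrt(3.5355^2 + (-0.7071)^2) = sqrt(13.0000) = 3.6056

3.6056


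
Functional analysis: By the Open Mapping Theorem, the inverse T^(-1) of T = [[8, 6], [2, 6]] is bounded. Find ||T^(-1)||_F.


det(T) = 8*6 - 6*2 = 36
T^(-1) = (1/36) * [[6, -6], [-2, 8]] = [[0.1667, -0.1667], [-0.0556, 0.2222]]
||T^(-1)||_F^2 = 0.1667^2 + (-0.1667)^2 + (-0.0556)^2 + 0.2222^2 = 0.1080
||T^(-1)||_F = sqrt(0.1080) = 0.3287

0.3287


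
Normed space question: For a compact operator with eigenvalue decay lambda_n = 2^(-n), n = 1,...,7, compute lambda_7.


The eigenvalue formula gives lambda_7 = 1/2^7
= 1/128
= 0.0078

0.0078


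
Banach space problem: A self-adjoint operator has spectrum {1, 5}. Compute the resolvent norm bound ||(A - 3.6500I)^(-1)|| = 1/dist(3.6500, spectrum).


dist(3.6500, {1, 5}) = min(|3.6500 - 1|, |3.6500 - 5|)
= min(2.6500, 1.3500) = 1.3500
Resolvent bound = 1/1.3500 = 0.7407

0.7407


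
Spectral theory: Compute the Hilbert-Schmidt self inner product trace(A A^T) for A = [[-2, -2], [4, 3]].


trace(A * A^T) = sum of squares of all entries
= (-2)^2 + (-2)^2 + 4^2 + 3^2
= 4 + 4 + 16 + 9
= 33

33


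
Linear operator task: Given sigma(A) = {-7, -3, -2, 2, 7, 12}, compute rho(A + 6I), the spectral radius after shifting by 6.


Spectrum of A + 6I = {-1, 3, 4, 8, 13, 18}
Spectral radius = max |lambda| over the shifted spectrum
= max(1, 3, 4, 8, 13, 18) = 18

18


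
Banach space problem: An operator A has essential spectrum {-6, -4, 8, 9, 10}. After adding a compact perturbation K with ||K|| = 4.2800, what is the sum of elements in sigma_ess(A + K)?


By Weyl's theorem, the essential spectrum is invariant under compact perturbations.
sigma_ess(A + K) = sigma_ess(A) = {-6, -4, 8, 9, 10}
Sum = -6 + -4 + 8 + 9 + 10 = 17

17


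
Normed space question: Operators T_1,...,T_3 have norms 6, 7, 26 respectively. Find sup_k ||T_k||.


By the Uniform Boundedness Principle, the supremum of norms is finite.
sup_k ||T_k|| = max(6, 7, 26) = 26

26


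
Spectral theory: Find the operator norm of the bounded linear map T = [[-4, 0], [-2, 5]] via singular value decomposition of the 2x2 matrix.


A^T A = [[20, -10], [-10, 25]]
trace(A^T A) = 45, det(A^T A) = 400
discriminant = 45^2 - 4*400 = 425
Largest eigenvalue of A^T A = (trace + sqrt(disc))/2 = 32.8078
||T|| = sqrt(32.8078) = 5.7278

5.7278
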